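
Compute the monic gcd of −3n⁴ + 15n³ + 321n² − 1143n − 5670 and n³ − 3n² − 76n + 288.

n + 9

Repeated division with remainder:
  −3n⁴ + 15n³ + 321n² − 1143n − 5670 = (−3n + 6)(n³ − 3n² − 76n + 288) + (111n² + 177n − 7398)
  n³ − 3n² − 76n + 288 = ((1/111)n − 170/4107)(111n² + 177n − 7398) + (−(2772/1369)n − 24948/1369)
  111n² + 177n − 7398 = (−(50653/924)n + 187553/462)(−(2772/1369)n − 24948/1369) + (0)
Last nonzero remainder: −(2772/1369)n − 24948/1369. Dividing through by −2772/1369 gives the monic gcd n + 9.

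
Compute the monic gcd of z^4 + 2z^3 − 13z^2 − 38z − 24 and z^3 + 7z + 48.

z + 3

Apply the Euclidean algorithm:
  z^4 + 2z^3 − 13z^2 − 38z − 24 = (z + 2)(z^3 + 7z + 48) + (−20z^2 − 100z − 120)
  z^3 + 7z + 48 = (−(1/20)z + 1/4)(−20z^2 − 100z − 120) + (26z + 78)
  −20z^2 − 100z − 120 = (−(10/13)z − 20/13)(26z + 78) + (0)
Last nonzero remainder: 26z + 78. Dividing through by 26 gives the monic gcd z + 3.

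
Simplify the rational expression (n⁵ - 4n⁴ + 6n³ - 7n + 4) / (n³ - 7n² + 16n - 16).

(n³ - n² - n + 1)/(n - 4)

Repeated division with remainder:
  n⁵ - 4n⁴ + 6n³ - 7n + 4 = (n² + 3n + 11)(n³ - 7n² + 16n - 16) + (45n² - 135n + 180)
  n³ - 7n² + 16n - 16 = ((1/45)n - 4/45)(45n² - 135n + 180) + (0)
Last nonzero remainder: 45n² - 135n + 180. Dividing through by 45 gives the monic gcd n² - 3n + 4.
Cancel n² - 3n + 4 from numerator and denominator to get the reduced form.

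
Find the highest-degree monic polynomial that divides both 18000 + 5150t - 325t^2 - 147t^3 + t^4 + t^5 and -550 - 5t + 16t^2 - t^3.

-50 - 5t + t^2

Apply the Euclidean algorithm:
  t^5 + t^4 - 147t^3 - 325t^2 + 5150t + 18000 = (-t^2 - 17t - 120)(-t^3 + 16t^2 - 5t - 550) + (960t^2 - 4800t - 48000)
  -t^3 + 16t^2 - 5t - 550 = (-(1/960)t + 11/960)(960t^2 - 4800t - 48000) + (0)
Last nonzero remainder: 960t^2 - 4800t - 48000. Dividing through by 960 gives the monic gcd t^2 - 5t - 50.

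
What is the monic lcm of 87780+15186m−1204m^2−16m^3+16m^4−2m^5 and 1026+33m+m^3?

−395010−112227m−2175m^2+674m^3−64m^4+m^5+m^6

Euclidean algorithm in ℚ[m]:
  −2m^5+16m^4−16m^3−1204m^2+15186m+87780 = (−2m^2+16m+50)(m^3+33m+1026) + (320m^2−2880m+36480)
  m^3+33m+1026 = ((1/320)m+9/320)(320m^2−2880m+36480) + (0)
Last nonzero remainder: 320m^2−2880m+36480. Dividing through by 320 gives the monic gcd m^2−9m+114.
Then lcm(f, g) = f·g / gcd(f, g); expanding and making the result monic gives the answer.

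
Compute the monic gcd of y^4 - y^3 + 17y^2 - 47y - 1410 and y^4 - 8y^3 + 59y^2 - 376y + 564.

Repeated division with remainder:
  y^4 - y^3 + 17y^2 - 47y - 1410 = (y^4 - 8y^3 + 59y^2 - 376y + 564) + (7y^3 - 42y^2 + 329y - 1974)
  y^4 - 8y^3 + 59y^2 - 376y + 564 = ((1/7)y - 2/7)(7y^3 - 42y^2 + 329y - 1974) + (0)
Last nonzero remainder: 7y^3 - 42y^2 + 329y - 1974. Dividing through by 7 gives the monic gcd y^3 - 6y^2 + 47y - 282.

y^3 - 6y^2 + 47y - 282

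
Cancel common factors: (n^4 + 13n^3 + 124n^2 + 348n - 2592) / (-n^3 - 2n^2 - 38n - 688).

Repeated division with remainder:
  n^4 + 13n^3 + 124n^2 + 348n - 2592 = (-n - 11)(-n^3 - 2n^2 - 38n - 688) + (64n^2 - 758n - 10160)
  -n^3 - 2n^2 - 38n - 688 = (-(1/64)n - 443/2048)(64n^2 - 758n - 10160) + (-(369369/1024)n - 369369/128)
  64n^2 - 758n - 10160 = (-(65536/369369)n + 1300480/369369)(-(369369/1024)n - 369369/128) + (0)
Last nonzero remainder: -(369369/1024)n - 369369/128. Dividing through by -369369/1024 gives the monic gcd n + 8.
Cancel n + 8 from numerator and denominator to get the reduced form.

(-n^3 - 5n^2 - 84n + 324)/(n^2 - 6n + 86)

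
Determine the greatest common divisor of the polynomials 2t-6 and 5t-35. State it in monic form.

1

By polynomial division,
  2t-6 = (2/5)(5t-35) + (8)
  5t-35 = ((5/8)t-35/8)(8) + (0)
The last nonzero remainder is the constant 8, so the polynomials are coprime and gcd = 1.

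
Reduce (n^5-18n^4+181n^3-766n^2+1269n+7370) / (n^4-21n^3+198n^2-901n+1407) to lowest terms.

(n^3-7n^2+37n+110)/(n^2-10n+21)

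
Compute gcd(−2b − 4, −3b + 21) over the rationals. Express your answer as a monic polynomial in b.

Apply the Euclidean algorithm:
  −2b − 4 = (2/3)(−3b + 21) + (−18)
  −3b + 21 = ((1/6)b − 7/6)(−18) + (0)
The last nonzero remainder is the constant −18, so the polynomials are coprime and gcd = 1.

1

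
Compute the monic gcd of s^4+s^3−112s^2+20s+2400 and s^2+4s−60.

s^2+4s−60

Apply the Euclidean algorithm:
  s^4+s^3−112s^2+20s+2400 = (s^2−3s−40)(s^2+4s−60) + (0)
The last nonzero remainder s^2+4s−60 is already monic.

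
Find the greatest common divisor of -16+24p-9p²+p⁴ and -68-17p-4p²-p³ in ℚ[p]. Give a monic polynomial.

Repeated division with remainder:
  p⁴-9p²+24p-16 = (-p+4)(-p³-4p²-17p-68) + (-10p²+24p+256)
  -p³-4p²-17p-68 = ((1/10)p+16/25)(-10p²+24p+256) + (-(1449/25)p-5796/25)
  -10p²+24p+256 = ((250/1449)p-1600/1449)(-(1449/25)p-5796/25) + (0)
Last nonzero remainder: -(1449/25)p-5796/25. Dividing through by -1449/25 gives the monic gcd p+4.

4+p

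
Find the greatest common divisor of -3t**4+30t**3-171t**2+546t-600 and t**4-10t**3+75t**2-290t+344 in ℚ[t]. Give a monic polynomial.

Apply the Euclidean algorithm:
  -3t**4+30t**3-171t**2+546t-600 = (-3)(t**4-10t**3+75t**2-290t+344) + (54t**2-324t+432)
  t**4-10t**3+75t**2-290t+344 = ((1/54)t**2-(2/27)t+43/54)(54t**2-324t+432) + (0)
Last nonzero remainder: 54t**2-324t+432. Dividing through by 54 gives the monic gcd t**2-6t+8.

t**2-6t+8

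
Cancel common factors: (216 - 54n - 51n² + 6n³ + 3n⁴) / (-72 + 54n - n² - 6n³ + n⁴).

(12 + 3n)/(-4 + n)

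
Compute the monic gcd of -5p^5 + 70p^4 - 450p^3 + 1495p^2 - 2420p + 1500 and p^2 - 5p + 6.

Apply the Euclidean algorithm:
  -5p^5 + 70p^4 - 450p^3 + 1495p^2 - 2420p + 1500 = (-5p^3 + 45p^2 - 195p + 250)(p^2 - 5p + 6) + (0)
The last nonzero remainder p^2 - 5p + 6 is already monic.

p^2 - 5p + 6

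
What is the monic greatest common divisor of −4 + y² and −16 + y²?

1

By polynomial division,
  y² − 4 = (y² − 16) + (12)
  y² − 16 = ((1/12)y² − 4/3)(12) + (0)
The last nonzero remainder is the constant 12, so the polynomials are coprime and gcd = 1.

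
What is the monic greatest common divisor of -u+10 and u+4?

1

Repeated division with remainder:
  -u+10 = (-1)(u+4) + (14)
  u+4 = ((1/14)u+2/7)(14) + (0)
The last nonzero remainder is the constant 14, so the polynomials are coprime and gcd = 1.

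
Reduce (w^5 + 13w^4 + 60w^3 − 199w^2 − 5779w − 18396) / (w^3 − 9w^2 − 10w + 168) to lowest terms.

(w^3 + 16w^2 + 136w + 657)/(w − 6)

Apply the Euclidean algorithm:
  w^5 + 13w^4 + 60w^3 − 199w^2 − 5779w − 18396 = (w^2 + 22w + 268)(w^3 − 9w^2 − 10w + 168) + (2265w^2 − 6795w − 63420)
  w^3 − 9w^2 − 10w + 168 = ((1/2265)w − 2/755)(2265w^2 − 6795w − 63420) + (0)
Last nonzero remainder: 2265w^2 − 6795w − 63420. Dividing through by 2265 gives the monic gcd w^2 − 3w − 28.
Cancel w^2 − 3w − 28 from numerator and denominator to get the reduced form.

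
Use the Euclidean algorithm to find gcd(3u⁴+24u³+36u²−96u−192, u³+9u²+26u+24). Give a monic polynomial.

By polynomial division,
  3u⁴+24u³+36u²−96u−192 = (3u−3)(u³+9u²+26u+24) + (−15u²−90u−120)
  u³+9u²+26u+24 = (−(1/15)u−1/5)(−15u²−90u−120) + (0)
Last nonzero remainder: −15u²−90u−120. Dividing through by −15 gives the monic gcd u²+6u+8.

u²+6u+8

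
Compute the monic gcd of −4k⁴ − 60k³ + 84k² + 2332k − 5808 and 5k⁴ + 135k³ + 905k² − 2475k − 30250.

k² + 22k + 121

Euclidean algorithm in ℚ[k]:
  −4k⁴ − 60k³ + 84k² + 2332k − 5808 = (−4/5)(5k⁴ + 135k³ + 905k² − 2475k − 30250) + (48k³ + 808k² + 352k − 30008)
  5k⁴ + 135k³ + 905k² − 2475k − 30250 = ((5/48)k + 305/288)(48k³ + 808k² + 352k − 30008) + ((455/36)k² + (5005/18)k + 55055/36)
  48k³ + 808k² + 352k − 30008 = ((1728/455)k − 8928/455)((455/36)k² + (5005/18)k + 55055/36) + (0)
Last nonzero remainder: (455/36)k² + (5005/18)k + 55055/36. Dividing through by 455/36 gives the monic gcd k² + 22k + 121.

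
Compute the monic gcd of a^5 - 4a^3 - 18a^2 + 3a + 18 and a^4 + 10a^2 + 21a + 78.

a^2 + 3a + 6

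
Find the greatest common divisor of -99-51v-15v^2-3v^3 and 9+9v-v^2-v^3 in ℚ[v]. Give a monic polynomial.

3+v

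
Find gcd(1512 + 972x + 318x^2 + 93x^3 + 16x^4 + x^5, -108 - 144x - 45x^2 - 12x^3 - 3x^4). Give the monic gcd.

Apply the Euclidean algorithm:
  x^5 + 16x^4 + 93x^3 + 318x^2 + 972x + 1512 = (-(1/3)x - 4)(-3x^4 - 12x^3 - 45x^2 - 144x - 108) + (30x^3 + 90x^2 + 360x + 1080)
  -3x^4 - 12x^3 - 45x^2 - 144x - 108 = (-(1/10)x - 1/10)(30x^3 + 90x^2 + 360x + 1080) + (0)
Last nonzero remainder: 30x^3 + 90x^2 + 360x + 1080. Dividing through by 30 gives the monic gcd x^3 + 3x^2 + 12x + 36.

36 + 12x + 3x^2 + x^3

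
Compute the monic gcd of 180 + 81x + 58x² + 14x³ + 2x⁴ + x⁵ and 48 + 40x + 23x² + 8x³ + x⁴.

Apply the Euclidean algorithm:
  x⁵ + 2x⁴ + 14x³ + 58x² + 81x + 180 = (x - 6)(x⁴ + 8x³ + 23x² + 40x + 48) + (39x³ + 156x² + 273x + 468)
  x⁴ + 8x³ + 23x² + 40x + 48 = ((1/39)x + 4/39)(39x³ + 156x² + 273x + 468) + (0)
Last nonzero remainder: 39x³ + 156x² + 273x + 468. Dividing through by 39 gives the monic gcd x³ + 4x² + 7x + 12.

12 + 7x + 4x² + x³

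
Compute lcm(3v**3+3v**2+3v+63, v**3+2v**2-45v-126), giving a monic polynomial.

By polynomial division,
  3v**3+3v**2+3v+63 = (3)(v**3+2v**2-45v-126) + (-3v**2+138v+441)
  v**3+2v**2-45v-126 = (-(1/3)v-16)(-3v**2+138v+441) + (2310v+6930)
  -3v**2+138v+441 = (-(1/770)v+7/110)(2310v+6930) + (0)
Last nonzero remainder: 2310v+6930. Dividing through by 2310 gives the monic gcd v+3.
Then lcm(f, g) = f·g / gcd(f, g); expanding and making the result monic gives the answer.

v**5-42v**3-22v**2-63v-882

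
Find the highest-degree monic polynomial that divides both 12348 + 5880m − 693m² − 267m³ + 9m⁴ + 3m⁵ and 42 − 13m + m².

42 − 13m + m²

Repeated division with remainder:
  3m⁵ + 9m⁴ − 267m³ − 693m² + 5880m + 12348 = (3m³ + 48m² + 231m + 294)(m² − 13m + 42) + (0)
The last nonzero remainder m² − 13m + 42 is already monic.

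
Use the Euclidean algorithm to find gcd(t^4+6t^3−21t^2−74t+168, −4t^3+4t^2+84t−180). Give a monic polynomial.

By polynomial division,
  t^4+6t^3−21t^2−74t+168 = (−(1/4)t−7/4)(−4t^3+4t^2+84t−180) + (7t^2+28t−147)
  −4t^3+4t^2+84t−180 = (−(4/7)t+20/7)(7t^2+28t−147) + (−80t+240)
  7t^2+28t−147 = (−(7/80)t−49/80)(−80t+240) + (0)
Last nonzero remainder: −80t+240. Dividing through by −80 gives the monic gcd t−3.

t−3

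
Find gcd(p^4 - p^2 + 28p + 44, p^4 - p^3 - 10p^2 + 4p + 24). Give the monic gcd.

By polynomial division,
  p^4 - p^2 + 28p + 44 = (p^4 - p^3 - 10p^2 + 4p + 24) + (p^3 + 9p^2 + 24p + 20)
  p^4 - p^3 - 10p^2 + 4p + 24 = (p - 10)(p^3 + 9p^2 + 24p + 20) + (56p^2 + 224p + 224)
  p^3 + 9p^2 + 24p + 20 = ((1/56)p + 5/56)(56p^2 + 224p + 224) + (0)
Last nonzero remainder: 56p^2 + 224p + 224. Dividing through by 56 gives the monic gcd p^2 + 4p + 4.

p^2 + 4p + 4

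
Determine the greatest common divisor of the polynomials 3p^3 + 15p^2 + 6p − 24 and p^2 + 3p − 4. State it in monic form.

Repeated division with remainder:
  3p^3 + 15p^2 + 6p − 24 = (3p + 6)(p^2 + 3p − 4) + (0)
The last nonzero remainder p^2 + 3p − 4 is already monic.

p^2 + 3p − 4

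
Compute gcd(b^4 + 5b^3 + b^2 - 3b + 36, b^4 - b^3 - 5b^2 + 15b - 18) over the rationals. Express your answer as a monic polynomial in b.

Repeated division with remainder:
  b^4 + 5b^3 + b^2 - 3b + 36 = (b^4 - b^3 - 5b^2 + 15b - 18) + (6b^3 + 6b^2 - 18b + 54)
  b^4 - b^3 - 5b^2 + 15b - 18 = ((1/6)b - 1/3)(6b^3 + 6b^2 - 18b + 54) + (0)
Last nonzero remainder: 6b^3 + 6b^2 - 18b + 54. Dividing through by 6 gives the monic gcd b^3 + b^2 - 3b + 9.

b^3 + b^2 - 3b + 9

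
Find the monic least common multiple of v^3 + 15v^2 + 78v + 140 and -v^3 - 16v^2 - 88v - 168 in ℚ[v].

v^4 + 21v^3 + 168v^2 + 608v + 840

Apply the Euclidean algorithm:
  v^3 + 15v^2 + 78v + 140 = (-1)(-v^3 - 16v^2 - 88v - 168) + (-v^2 - 10v - 28)
  -v^3 - 16v^2 - 88v - 168 = (v + 6)(-v^2 - 10v - 28) + (0)
Last nonzero remainder: -v^2 - 10v - 28. Dividing through by -1 gives the monic gcd v^2 + 10v + 28.
Then lcm(f, g) = f·g / gcd(f, g); expanding and making the result monic gives the answer.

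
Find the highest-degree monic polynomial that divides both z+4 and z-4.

1

Euclidean algorithm in ℚ[z]:
  z+4 = (z-4) + (8)
  z-4 = ((1/8)z-1/2)(8) + (0)
The last nonzero remainder is the constant 8, so the polynomials are coprime and gcd = 1.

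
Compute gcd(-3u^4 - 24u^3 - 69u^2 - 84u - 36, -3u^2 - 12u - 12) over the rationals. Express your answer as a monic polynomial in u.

u^2 + 4u + 4

Euclidean algorithm in ℚ[u]:
  -3u^4 - 24u^3 - 69u^2 - 84u - 36 = (u^2 + 4u + 3)(-3u^2 - 12u - 12) + (0)
Last nonzero remainder: -3u^2 - 12u - 12. Dividing through by -3 gives the monic gcd u^2 + 4u + 4.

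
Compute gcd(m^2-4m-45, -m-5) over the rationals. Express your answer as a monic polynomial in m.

By polynomial division,
  m^2-4m-45 = (-m+9)(-m-5) + (0)
Last nonzero remainder: -m-5. Dividing through by -1 gives the monic gcd m+5.

m+5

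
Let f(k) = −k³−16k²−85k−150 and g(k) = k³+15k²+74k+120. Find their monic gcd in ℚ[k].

k²+11k+30

Apply the Euclidean algorithm:
  −k³−16k²−85k−150 = (−1)(k³+15k²+74k+120) + (−k²−11k−30)
  k³+15k²+74k+120 = (−k−4)(−k²−11k−30) + (0)
Last nonzero remainder: −k²−11k−30. Dividing through by −1 gives the monic gcd k²+11k+30.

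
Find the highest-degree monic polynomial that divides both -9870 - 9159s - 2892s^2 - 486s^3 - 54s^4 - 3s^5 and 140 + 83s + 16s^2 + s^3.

Repeated division with remainder:
  -3s^5 - 54s^4 - 486s^3 - 2892s^2 - 9159s - 9870 = (-3s^2 - 6s - 141)(s^3 + 16s^2 + 83s + 140) + (282s^2 + 3384s + 9870)
  s^3 + 16s^2 + 83s + 140 = ((1/282)s + 2/141)(282s^2 + 3384s + 9870) + (0)
Last nonzero remainder: 282s^2 + 3384s + 9870. Dividing through by 282 gives the monic gcd s^2 + 12s + 35.

35 + 12s + s^2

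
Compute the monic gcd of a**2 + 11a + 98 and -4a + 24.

1

Apply the Euclidean algorithm:
  a**2 + 11a + 98 = (-(1/4)a - 17/4)(-4a + 24) + (200)
  -4a + 24 = (-(1/50)a + 3/25)(200) + (0)
The last nonzero remainder is the constant 200, so the polynomials are coprime and gcd = 1.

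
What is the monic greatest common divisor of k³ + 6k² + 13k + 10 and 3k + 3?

1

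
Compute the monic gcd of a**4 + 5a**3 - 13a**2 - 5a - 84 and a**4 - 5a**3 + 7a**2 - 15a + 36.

Repeated division with remainder:
  a**4 + 5a**3 - 13a**2 - 5a - 84 = (a**4 - 5a**3 + 7a**2 - 15a + 36) + (10a**3 - 20a**2 + 10a - 120)
  a**4 - 5a**3 + 7a**2 - 15a + 36 = ((1/10)a - 3/10)(10a**3 - 20a**2 + 10a - 120) + (0)
Last nonzero remainder: 10a**3 - 20a**2 + 10a - 120. Dividing through by 10 gives the monic gcd a**3 - 2a**2 + a - 12.

a**3 - 2a**2 + a - 12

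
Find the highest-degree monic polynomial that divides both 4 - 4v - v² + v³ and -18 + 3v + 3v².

Repeated division with remainder:
  v³ - v² - 4v + 4 = ((1/3)v - 2/3)(3v² + 3v - 18) + (4v - 8)
  3v² + 3v - 18 = ((3/4)v + 9/4)(4v - 8) + (0)
Last nonzero remainder: 4v - 8. Dividing through by 4 gives the monic gcd v - 2.

-2 + v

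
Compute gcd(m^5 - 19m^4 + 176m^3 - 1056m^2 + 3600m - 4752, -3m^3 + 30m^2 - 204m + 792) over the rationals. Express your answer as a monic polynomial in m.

Repeated division with remainder:
  m^5 - 19m^4 + 176m^3 - 1056m^2 + 3600m - 4752 = (-(1/3)m^2 + 3m - 6)(-3m^3 + 30m^2 - 204m + 792) + (0)
Last nonzero remainder: -3m^3 + 30m^2 - 204m + 792. Dividing through by -3 gives the monic gcd m^3 - 10m^2 + 68m - 264.

m^3 - 10m^2 + 68m - 264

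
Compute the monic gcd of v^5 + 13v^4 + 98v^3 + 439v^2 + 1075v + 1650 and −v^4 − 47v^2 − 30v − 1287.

Euclidean algorithm in ℚ[v]:
  v^5 + 13v^4 + 98v^3 + 439v^2 + 1075v + 1650 = (−v − 13)(−v^4 − 47v^2 − 30v − 1287) + (51v^3 − 202v^2 − 602v − 15081)
  −v^4 − 47v^2 − 30v − 1287 = (−(1/51)v − 202/2601)(51v^3 − 202v^2 − 602v − 15081) + (−(193753/2601)v^2 − (968765/2601)v − 2131283/867)
  51v^3 − 202v^2 − 602v − 15081 = (−(132651/193753)v + 1188657/193753)(−(193753/2601)v^2 − (968765/2601)v − 2131283/867) + (0)
Last nonzero remainder: −(193753/2601)v^2 − (968765/2601)v − 2131283/867. Dividing through by −193753/2601 gives the monic gcd v^2 + 5v + 33.

v^2 + 5v + 33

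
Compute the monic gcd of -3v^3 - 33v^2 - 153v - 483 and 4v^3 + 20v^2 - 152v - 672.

v + 7

Repeated division with remainder:
  -3v^3 - 33v^2 - 153v - 483 = (-3/4)(4v^3 + 20v^2 - 152v - 672) + (-18v^2 - 267v - 987)
  4v^3 + 20v^2 - 152v - 672 = (-(2/9)v + 59/27)(-18v^2 - 267v - 987) + ((1909/9)v + 13363/9)
  -18v^2 - 267v - 987 = (-(162/1909)v - 1269/1909)((1909/9)v + 13363/9) + (0)
Last nonzero remainder: (1909/9)v + 13363/9. Dividing through by 1909/9 gives the monic gcd v + 7.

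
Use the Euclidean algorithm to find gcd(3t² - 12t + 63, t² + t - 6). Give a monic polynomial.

Euclidean algorithm in ℚ[t]:
  3t² - 12t + 63 = (3)(t² + t - 6) + (-15t + 81)
  t² + t - 6 = (-(1/15)t - 32/75)(-15t + 81) + (714/25)
  -15t + 81 = (-(125/238)t + 675/238)(714/25) + (0)
The last nonzero remainder is the constant 714/25, so the polynomials are coprime and gcd = 1.

1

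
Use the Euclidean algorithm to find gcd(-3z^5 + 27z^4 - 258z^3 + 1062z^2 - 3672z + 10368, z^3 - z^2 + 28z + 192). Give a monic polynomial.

By polynomial division,
  -3z^5 + 27z^4 - 258z^3 + 1062z^2 - 3672z + 10368 = (-3z^2 + 24z - 150)(z^3 - z^2 + 28z + 192) + (816z^2 - 4080z + 39168)
  z^3 - z^2 + 28z + 192 = ((1/816)z + 1/204)(816z^2 - 4080z + 39168) + (0)
Last nonzero remainder: 816z^2 - 4080z + 39168. Dividing through by 816 gives the monic gcd z^2 - 5z + 48.

z^2 - 5z + 48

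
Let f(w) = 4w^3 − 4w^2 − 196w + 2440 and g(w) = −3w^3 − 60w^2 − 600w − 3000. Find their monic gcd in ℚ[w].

w + 10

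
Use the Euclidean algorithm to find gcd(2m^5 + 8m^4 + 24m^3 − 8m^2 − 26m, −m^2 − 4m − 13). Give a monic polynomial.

By polynomial division,
  2m^5 + 8m^4 + 24m^3 − 8m^2 − 26m = (−2m^3 + 2m)(−m^2 − 4m − 13) + (0)
Last nonzero remainder: −m^2 − 4m − 13. Dividing through by −1 gives the monic gcd m^2 + 4m + 13.

m^2 + 4m + 13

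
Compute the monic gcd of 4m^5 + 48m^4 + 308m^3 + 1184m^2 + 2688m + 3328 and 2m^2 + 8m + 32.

m^2 + 4m + 16

Repeated division with remainder:
  4m^5 + 48m^4 + 308m^3 + 1184m^2 + 2688m + 3328 = (2m^3 + 16m^2 + 58m + 104)(2m^2 + 8m + 32) + (0)
Last nonzero remainder: 2m^2 + 8m + 32. Dividing through by 2 gives the monic gcd m^2 + 4m + 16.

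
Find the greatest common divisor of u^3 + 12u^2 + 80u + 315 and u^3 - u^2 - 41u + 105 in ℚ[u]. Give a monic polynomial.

u + 7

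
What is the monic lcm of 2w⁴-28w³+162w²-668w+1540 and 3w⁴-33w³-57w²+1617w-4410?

w⁶-13w⁵+25w⁴+335w³-2966w²+14798w-32340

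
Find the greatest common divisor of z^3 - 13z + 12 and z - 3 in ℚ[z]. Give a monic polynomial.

z - 3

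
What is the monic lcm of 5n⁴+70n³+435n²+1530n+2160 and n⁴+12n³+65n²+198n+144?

Apply the Euclidean algorithm:
  5n⁴+70n³+435n²+1530n+2160 = (5)(n⁴+12n³+65n²+198n+144) + (10n³+110n²+540n+1440)
  n⁴+12n³+65n²+198n+144 = ((1/10)n+1/10)(10n³+110n²+540n+1440) + (0)
Last nonzero remainder: 10n³+110n²+540n+1440. Dividing through by 10 gives the monic gcd n³+11n²+54n+144.
Then lcm(f, g) = f·g / gcd(f, g); expanding and making the result monic gives the answer.

n⁵+15n⁴+101n³+393n²+738n+432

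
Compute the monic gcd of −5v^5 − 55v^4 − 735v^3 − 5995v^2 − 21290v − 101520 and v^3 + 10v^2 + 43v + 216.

v^3 + 10v^2 + 43v + 216

By polynomial division,
  −5v^5 − 55v^4 − 735v^3 − 5995v^2 − 21290v − 101520 = (−5v^2 − 5v − 470)(v^3 + 10v^2 + 43v + 216) + (0)
The last nonzero remainder v^3 + 10v^2 + 43v + 216 is already monic.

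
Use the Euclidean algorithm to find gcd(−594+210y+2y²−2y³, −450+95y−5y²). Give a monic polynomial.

−9+y

By polynomial division,
  −2y³+2y²+210y−594 = ((2/5)y+36/5)(−5y²+95y−450) + (−294y+2646)
  −5y²+95y−450 = ((5/294)y−25/147)(−294y+2646) + (0)
Last nonzero remainder: −294y+2646. Dividing through by −294 gives the monic gcd y−9.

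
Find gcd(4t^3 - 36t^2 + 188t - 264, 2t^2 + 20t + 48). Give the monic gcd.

Euclidean algorithm in ℚ[t]:
  4t^3 - 36t^2 + 188t - 264 = (2t - 38)(2t^2 + 20t + 48) + (852t + 1560)
  2t^2 + 20t + 48 = ((1/426)t + 290/15123)(852t + 1560) + (91168/5041)
  852t + 1560 = ((1073733/22792)t + 982995/11396)(91168/5041) + (0)
The last nonzero remainder is the constant 91168/5041, so the polynomials are coprime and gcd = 1.

1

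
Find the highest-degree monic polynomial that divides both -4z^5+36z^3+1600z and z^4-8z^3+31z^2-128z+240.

z^3-5z^2+16z-80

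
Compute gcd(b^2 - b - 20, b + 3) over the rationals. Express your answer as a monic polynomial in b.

1

Repeated division with remainder:
  b^2 - b - 20 = (b - 4)(b + 3) + (-8)
  b + 3 = (-(1/8)b - 3/8)(-8) + (0)
The last nonzero remainder is the constant -8, so the polynomials are coprime and gcd = 1.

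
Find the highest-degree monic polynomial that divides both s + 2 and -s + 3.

1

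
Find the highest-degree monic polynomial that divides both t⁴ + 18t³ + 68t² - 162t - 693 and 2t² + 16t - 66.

Repeated division with remainder:
  t⁴ + 18t³ + 68t² - 162t - 693 = ((1/2)t² + 5t + 21/2)(2t² + 16t - 66) + (0)
Last nonzero remainder: 2t² + 16t - 66. Dividing through by 2 gives the monic gcd t² + 8t - 33.

t² + 8t - 33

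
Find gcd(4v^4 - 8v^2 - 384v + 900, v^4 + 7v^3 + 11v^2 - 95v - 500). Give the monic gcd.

Apply the Euclidean algorithm:
  4v^4 - 8v^2 - 384v + 900 = (4)(v^4 + 7v^3 + 11v^2 - 95v - 500) + (-28v^3 - 52v^2 - 4v + 2900)
  v^4 + 7v^3 + 11v^2 - 95v - 500 = (-(1/28)v - 9/49)(-28v^3 - 52v^2 - 4v + 2900) + ((64/49)v^2 + (384/49)v + 1600/49)
  -28v^3 - 52v^2 - 4v + 2900 = (-(343/16)v + 1421/16)((64/49)v^2 + (384/49)v + 1600/49) + (0)
Last nonzero remainder: (64/49)v^2 + (384/49)v + 1600/49. Dividing through by 64/49 gives the monic gcd v^2 + 6v + 25.

v^2 + 6v + 25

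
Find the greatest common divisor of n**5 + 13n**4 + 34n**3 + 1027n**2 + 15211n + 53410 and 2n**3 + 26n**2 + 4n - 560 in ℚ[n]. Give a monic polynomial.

n**2 + 17n + 70

By polynomial division,
  n**5 + 13n**4 + 34n**3 + 1027n**2 + 15211n + 53410 = ((1/2)n**2 + 16)(2n**3 + 26n**2 + 4n - 560) + (891n**2 + 15147n + 62370)
  2n**3 + 26n**2 + 4n - 560 = ((2/891)n - 8/891)(891n**2 + 15147n + 62370) + (0)
Last nonzero remainder: 891n**2 + 15147n + 62370. Dividing through by 891 gives the monic gcd n**2 + 17n + 70.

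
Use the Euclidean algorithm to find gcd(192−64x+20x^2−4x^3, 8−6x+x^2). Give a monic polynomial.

−4+x

Apply the Euclidean algorithm:
  −4x^3+20x^2−64x+192 = (−4x−4)(x^2−6x+8) + (−56x+224)
  x^2−6x+8 = (−(1/56)x+1/28)(−56x+224) + (0)
Last nonzero remainder: −56x+224. Dividing through by −56 gives the monic gcd x−4.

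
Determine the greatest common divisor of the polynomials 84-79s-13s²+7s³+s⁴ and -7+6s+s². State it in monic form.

-7+6s+s²

Repeated division with remainder:
  s⁴+7s³-13s²-79s+84 = (s²+s-12)(s²+6s-7) + (0)
The last nonzero remainder s²+6s-7 is already monic.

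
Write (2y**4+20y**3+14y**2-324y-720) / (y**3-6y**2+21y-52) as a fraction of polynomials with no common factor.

Euclidean algorithm in ℚ[y]:
  2y**4+20y**3+14y**2-324y-720 = (2y+32)(y**3-6y**2+21y-52) + (164y**2-892y+944)
  y**3-6y**2+21y-52 = ((1/164)y-23/6724)(164y**2-892y+944) + ((20496/1681)y-81984/1681)
  164y**2-892y+944 = ((68921/5124)y-99179/5124)((20496/1681)y-81984/1681) + (0)
Last nonzero remainder: (20496/1681)y-81984/1681. Dividing through by 20496/1681 gives the monic gcd y-4.
Cancel y-4 from numerator and denominator to get the reduced form.

(2y**3+28y**2+126y+180)/(y**2-2y+13)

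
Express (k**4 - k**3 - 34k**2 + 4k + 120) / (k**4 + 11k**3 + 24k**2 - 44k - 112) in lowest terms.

(k**2 - k - 30)/(k**2 + 11k + 28)

Euclidean algorithm in ℚ[k]:
  k**4 - k**3 - 34k**2 + 4k + 120 = (k**4 + 11k**3 + 24k**2 - 44k - 112) + (-12k**3 - 58k**2 + 48k + 232)
  k**4 + 11k**3 + 24k**2 - 44k - 112 = (-(1/12)k - 37/72)(-12k**3 - 58k**2 + 48k + 232) + (-(65/36)k**2 + 65/9)
  -12k**3 - 58k**2 + 48k + 232 = ((432/65)k + 2088/65)(-(65/36)k**2 + 65/9) + (0)
Last nonzero remainder: -(65/36)k**2 + 65/9. Dividing through by -65/36 gives the monic gcd k**2 - 4.
Cancel k**2 - 4 from numerator and denominator to get the reduced form.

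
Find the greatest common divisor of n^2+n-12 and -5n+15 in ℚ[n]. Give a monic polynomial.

n-3

Repeated division with remainder:
  n^2+n-12 = (-(1/5)n-4/5)(-5n+15) + (0)
Last nonzero remainder: -5n+15. Dividing through by -5 gives the monic gcd n-3.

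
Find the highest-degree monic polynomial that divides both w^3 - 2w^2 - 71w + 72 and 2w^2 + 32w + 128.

w + 8

Apply the Euclidean algorithm:
  w^3 - 2w^2 - 71w + 72 = ((1/2)w - 9)(2w^2 + 32w + 128) + (153w + 1224)
  2w^2 + 32w + 128 = ((2/153)w + 16/153)(153w + 1224) + (0)
Last nonzero remainder: 153w + 1224. Dividing through by 153 gives the monic gcd w + 8.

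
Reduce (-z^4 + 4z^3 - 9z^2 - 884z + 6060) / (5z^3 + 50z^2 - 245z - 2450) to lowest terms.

Apply the Euclidean algorithm:
  -z^4 + 4z^3 - 9z^2 - 884z + 6060 = (-(1/5)z + 14/5)(5z^3 + 50z^2 - 245z - 2450) + (-198z^2 - 688z + 12920)
  5z^3 + 50z^2 - 245z - 2450 = (-(5/198)z - 1615/9801)(-198z^2 - 688z + 12920) + (-(314665/9801)z - 3146650/9801)
  -198z^2 - 688z + 12920 = ((1940598/314665)z - 12662892/314665)(-(314665/9801)z - 3146650/9801) + (0)
Last nonzero remainder: -(314665/9801)z - 3146650/9801. Dividing through by -314665/9801 gives the monic gcd z + 10.
Cancel z + 10 from numerator and denominator to get the reduced form.

(-z^3 + 14z^2 - 149z + 606)/(5z^2 - 245)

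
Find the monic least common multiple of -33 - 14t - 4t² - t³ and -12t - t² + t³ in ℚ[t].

-132t - 23t² - 2t³ + t⁵

Apply the Euclidean algorithm:
  -t³ - 4t² - 14t - 33 = (-1)(t³ - t² - 12t) + (-5t² - 26t - 33)
  t³ - t² - 12t = (-(1/5)t + 31/25)(-5t² - 26t - 33) + ((341/25)t + 1023/25)
  -5t² - 26t - 33 = (-(125/341)t - 25/31)((341/25)t + 1023/25) + (0)
Last nonzero remainder: (341/25)t + 1023/25. Dividing through by 341/25 gives the monic gcd t + 3.
Then lcm(f, g) = f·g / gcd(f, g); expanding and making the result monic gives the answer.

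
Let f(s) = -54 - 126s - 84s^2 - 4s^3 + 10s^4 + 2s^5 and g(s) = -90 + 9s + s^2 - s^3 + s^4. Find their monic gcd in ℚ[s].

-9 + s^2

Euclidean algorithm in ℚ[s]:
  2s^5 + 10s^4 - 4s^3 - 84s^2 - 126s - 54 = (2s + 12)(s^4 - s^3 + s^2 + 9s - 90) + (6s^3 - 114s^2 - 54s + 1026)
  s^4 - s^3 + s^2 + 9s - 90 = ((1/6)s + 3)(6s^3 - 114s^2 - 54s + 1026) + (352s^2 - 3168)
  6s^3 - 114s^2 - 54s + 1026 = ((3/176)s - 57/176)(352s^2 - 3168) + (0)
Last nonzero remainder: 352s^2 - 3168. Dividing through by 352 gives the monic gcd s^2 - 9.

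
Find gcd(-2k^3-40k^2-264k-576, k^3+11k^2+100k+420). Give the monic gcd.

k+6

Euclidean algorithm in ℚ[k]:
  -2k^3-40k^2-264k-576 = (-2)(k^3+11k^2+100k+420) + (-18k^2-64k+264)
  k^3+11k^2+100k+420 = (-(1/18)k-67/162)(-18k^2-64k+264) + ((7144/81)k+14288/27)
  -18k^2-64k+264 = (-(729/3572)k+891/1786)((7144/81)k+14288/27) + (0)
Last nonzero remainder: (7144/81)k+14288/27. Dividing through by 7144/81 gives the monic gcd k+6.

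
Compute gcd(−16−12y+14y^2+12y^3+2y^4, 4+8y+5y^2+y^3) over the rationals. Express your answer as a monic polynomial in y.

Apply the Euclidean algorithm:
  2y^4+12y^3+14y^2−12y−16 = (2y+2)(y^3+5y^2+8y+4) + (−12y^2−36y−24)
  y^3+5y^2+8y+4 = (−(1/12)y−1/6)(−12y^2−36y−24) + (0)
Last nonzero remainder: −12y^2−36y−24. Dividing through by −12 gives the monic gcd y^2+3y+2.

2+3y+y^2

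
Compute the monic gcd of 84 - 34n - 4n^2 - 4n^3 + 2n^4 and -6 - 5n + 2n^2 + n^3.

-2 + n

Repeated division with remainder:
  2n^4 - 4n^3 - 4n^2 - 34n + 84 = (2n - 8)(n^3 + 2n^2 - 5n - 6) + (22n^2 - 62n + 36)
  n^3 + 2n^2 - 5n - 6 = ((1/22)n + 53/242)(22n^2 - 62n + 36) + ((840/121)n - 1680/121)
  22n^2 - 62n + 36 = ((1331/420)n - 363/140)((840/121)n - 1680/121) + (0)
Last nonzero remainder: (840/121)n - 1680/121. Dividing through by 840/121 gives the monic gcd n - 2.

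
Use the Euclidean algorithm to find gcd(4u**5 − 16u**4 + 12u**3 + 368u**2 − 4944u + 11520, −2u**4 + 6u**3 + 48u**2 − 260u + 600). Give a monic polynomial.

u**2 + u − 30

Repeated division with remainder:
  4u**5 − 16u**4 + 12u**3 + 368u**2 − 4944u + 11520 = (−2u + 2)(−2u**4 + 6u**3 + 48u**2 − 260u + 600) + (96u**3 − 248u**2 − 3224u + 10320)
  −2u**4 + 6u**3 + 48u**2 − 260u + 600 = (−(1/48)u + 5/576)(96u**3 − 248u**2 − 3224u + 10320) + (−(1225/72)u**2 − (1225/72)u + 6125/12)
  96u**3 − 248u**2 − 3224u + 10320 = (−(6912/1225)u + 24768/1225)(−(1225/72)u**2 − (1225/72)u + 6125/12) + (0)
Last nonzero remainder: −(1225/72)u**2 − (1225/72)u + 6125/12. Dividing through by −1225/72 gives the monic gcd u**2 + u − 30.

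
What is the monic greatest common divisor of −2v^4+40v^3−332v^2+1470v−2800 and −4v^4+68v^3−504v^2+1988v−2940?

v^2−7v+35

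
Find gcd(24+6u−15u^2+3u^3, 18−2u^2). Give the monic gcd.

By polynomial division,
  3u^3−15u^2+6u+24 = (−(3/2)u+15/2)(−2u^2+18) + (33u−111)
  −2u^2+18 = (−(2/33)u−74/363)(33u−111) + (−560/121)
  33u−111 = (−(3993/560)u+13431/560)(−560/121) + (0)
The last nonzero remainder is the constant −560/121, so the polynomials are coprime and gcd = 1.

1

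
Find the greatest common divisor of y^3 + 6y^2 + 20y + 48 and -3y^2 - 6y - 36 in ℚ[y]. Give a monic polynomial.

y^2 + 2y + 12

Repeated division with remainder:
  y^3 + 6y^2 + 20y + 48 = (-(1/3)y - 4/3)(-3y^2 - 6y - 36) + (0)
Last nonzero remainder: -3y^2 - 6y - 36. Dividing through by -3 gives the monic gcd y^2 + 2y + 12.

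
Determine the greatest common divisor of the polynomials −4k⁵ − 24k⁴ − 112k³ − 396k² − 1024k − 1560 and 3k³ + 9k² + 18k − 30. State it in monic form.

k² + 4k + 10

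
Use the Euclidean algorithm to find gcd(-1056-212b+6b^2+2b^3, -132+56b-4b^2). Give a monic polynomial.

-11+b

Repeated division with remainder:
  2b^3+6b^2-212b-1056 = (-(1/2)b-17/2)(-4b^2+56b-132) + (198b-2178)
  -4b^2+56b-132 = (-(2/99)b+2/33)(198b-2178) + (0)
Last nonzero remainder: 198b-2178. Dividing through by 198 gives the monic gcd b-11.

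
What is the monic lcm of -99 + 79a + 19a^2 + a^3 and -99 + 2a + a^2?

891 - 810a - 92a^2 + 10a^3 + a^4

Apply the Euclidean algorithm:
  a^3 + 19a^2 + 79a - 99 = (a + 17)(a^2 + 2a - 99) + (144a + 1584)
  a^2 + 2a - 99 = ((1/144)a - 1/16)(144a + 1584) + (0)
Last nonzero remainder: 144a + 1584. Dividing through by 144 gives the monic gcd a + 11.
Then lcm(f, g) = f·g / gcd(f, g); expanding and making the result monic gives the answer.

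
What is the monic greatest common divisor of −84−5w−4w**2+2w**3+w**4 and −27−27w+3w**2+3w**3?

−3+w

Euclidean algorithm in ℚ[w]:
  w**4+2w**3−4w**2−5w−84 = ((1/3)w+1/3)(3w**3+3w**2−27w−27) + (4w**2+13w−75)
  3w**3+3w**2−27w−27 = ((3/4)w−27/16)(4w**2+13w−75) + ((819/16)w−2457/16)
  4w**2+13w−75 = ((64/819)w+400/819)((819/16)w−2457/16) + (0)
Last nonzero remainder: (819/16)w−2457/16. Dividing through by 819/16 gives the monic gcd w−3.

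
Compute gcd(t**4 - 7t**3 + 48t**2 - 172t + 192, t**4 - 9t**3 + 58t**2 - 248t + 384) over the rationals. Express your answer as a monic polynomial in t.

t**3 - 5t**2 + 38t - 96

Apply the Euclidean algorithm:
  t**4 - 7t**3 + 48t**2 - 172t + 192 = (t**4 - 9t**3 + 58t**2 - 248t + 384) + (2t**3 - 10t**2 + 76t - 192)
  t**4 - 9t**3 + 58t**2 - 248t + 384 = ((1/2)t - 2)(2t**3 - 10t**2 + 76t - 192) + (0)
Last nonzero remainder: 2t**3 - 10t**2 + 76t - 192. Dividing through by 2 gives the monic gcd t**3 - 5t**2 + 38t - 96.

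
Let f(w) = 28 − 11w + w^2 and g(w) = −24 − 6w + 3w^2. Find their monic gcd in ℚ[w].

−4 + w

Repeated division with remainder:
  w^2 − 11w + 28 = (1/3)(3w^2 − 6w − 24) + (−9w + 36)
  3w^2 − 6w − 24 = (−(1/3)w − 2/3)(−9w + 36) + (0)
Last nonzero remainder: −9w + 36. Dividing through by −9 gives the monic gcd w − 4.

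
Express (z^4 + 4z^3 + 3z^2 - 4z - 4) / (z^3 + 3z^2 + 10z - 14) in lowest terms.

Apply the Euclidean algorithm:
  z^4 + 4z^3 + 3z^2 - 4z - 4 = (z + 1)(z^3 + 3z^2 + 10z - 14) + (-10z^2 + 10)
  z^3 + 3z^2 + 10z - 14 = (-(1/10)z - 3/10)(-10z^2 + 10) + (11z - 11)
  -10z^2 + 10 = (-(10/11)z - 10/11)(11z - 11) + (0)
Last nonzero remainder: 11z - 11. Dividing through by 11 gives the monic gcd z - 1.
Cancel z - 1 from numerator and denominator to get the reduced form.

(z^3 + 5z^2 + 8z + 4)/(z^2 + 4z + 14)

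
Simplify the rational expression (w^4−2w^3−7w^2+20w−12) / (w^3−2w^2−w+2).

By polynomial division,
  w^4−2w^3−7w^2+20w−12 = (w)(w^3−2w^2−w+2) + (−6w^2+18w−12)
  w^3−2w^2−w+2 = (−(1/6)w−1/6)(−6w^2+18w−12) + (0)
Last nonzero remainder: −6w^2+18w−12. Dividing through by −6 gives the monic gcd w^2−3w+2.
Cancel w^2−3w+2 from numerator and denominator to get the reduced form.

(w^2+w−6)/(w+1)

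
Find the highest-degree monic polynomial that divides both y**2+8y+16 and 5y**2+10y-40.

y+4

By polynomial division,
  y**2+8y+16 = (1/5)(5y**2+10y-40) + (6y+24)
  5y**2+10y-40 = ((5/6)y-5/3)(6y+24) + (0)
Last nonzero remainder: 6y+24. Dividing through by 6 gives the monic gcd y+4.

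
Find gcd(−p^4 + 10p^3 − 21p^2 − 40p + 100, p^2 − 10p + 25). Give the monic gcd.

Euclidean algorithm in ℚ[p]:
  −p^4 + 10p^3 − 21p^2 − 40p + 100 = (−p^2 + 4)(p^2 − 10p + 25) + (0)
The last nonzero remainder p^2 − 10p + 25 is already monic.

p^2 − 10p + 25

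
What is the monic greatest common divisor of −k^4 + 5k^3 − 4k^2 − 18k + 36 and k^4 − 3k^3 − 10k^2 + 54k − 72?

Euclidean algorithm in ℚ[k]:
  −k^4 + 5k^3 − 4k^2 − 18k + 36 = (−1)(k^4 − 3k^3 − 10k^2 + 54k − 72) + (2k^3 − 14k^2 + 36k − 36)
  k^4 − 3k^3 − 10k^2 + 54k − 72 = ((1/2)k + 2)(2k^3 − 14k^2 + 36k − 36) + (0)
Last nonzero remainder: 2k^3 − 14k^2 + 36k − 36. Dividing through by 2 gives the monic gcd k^3 − 7k^2 + 18k − 18.

k^3 − 7k^2 + 18k − 18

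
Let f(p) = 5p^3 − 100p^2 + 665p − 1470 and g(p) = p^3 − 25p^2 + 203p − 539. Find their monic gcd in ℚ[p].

p^2 − 14p + 49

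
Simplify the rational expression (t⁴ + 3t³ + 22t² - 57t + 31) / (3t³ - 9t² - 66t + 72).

(t³ + 4t² + 26t - 31)/(3t² - 6t - 72)

Euclidean algorithm in ℚ[t]:
  t⁴ + 3t³ + 22t² - 57t + 31 = ((1/3)t + 2)(3t³ - 9t² - 66t + 72) + (62t² + 51t - 113)
  3t³ - 9t² - 66t + 72 = ((3/62)t - 711/3844)(62t² + 51t - 113) + (-(196425/3844)t + 196425/3844)
  62t² + 51t - 113 = (-(238328/196425)t - 434372/196425)(-(196425/3844)t + 196425/3844) + (0)
Last nonzero remainder: -(196425/3844)t + 196425/3844. Dividing through by -196425/3844 gives the monic gcd t - 1.
Cancel t - 1 from numerator and denominator to get the reduced form.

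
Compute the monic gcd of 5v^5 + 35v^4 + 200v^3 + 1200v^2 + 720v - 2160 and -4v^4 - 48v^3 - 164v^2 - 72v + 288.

v^2 + 5v - 6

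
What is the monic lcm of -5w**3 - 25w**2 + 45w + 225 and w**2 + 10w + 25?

w**4 + 10w**3 + 16w**2 - 90w - 225

Apply the Euclidean algorithm:
  -5w**3 - 25w**2 + 45w + 225 = (-5w + 25)(w**2 + 10w + 25) + (-80w - 400)
  w**2 + 10w + 25 = (-(1/80)w - 1/16)(-80w - 400) + (0)
Last nonzero remainder: -80w - 400. Dividing through by -80 gives the monic gcd w + 5.
Then lcm(f, g) = f·g / gcd(f, g); expanding and making the result monic gives the answer.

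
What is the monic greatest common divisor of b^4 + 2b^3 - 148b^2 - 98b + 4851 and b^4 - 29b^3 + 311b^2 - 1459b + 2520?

b^2 - 16b + 63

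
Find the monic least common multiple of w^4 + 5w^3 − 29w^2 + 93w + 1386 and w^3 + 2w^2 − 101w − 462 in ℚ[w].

w^5 − 6w^4 − 84w^3 + 412w^2 + 363w − 15246

Repeated division with remainder:
  w^4 + 5w^3 − 29w^2 + 93w + 1386 = (w + 3)(w^3 + 2w^2 − 101w − 462) + (66w^2 + 858w + 2772)
  w^3 + 2w^2 − 101w − 462 = ((1/66)w − 1/6)(66w^2 + 858w + 2772) + (0)
Last nonzero remainder: 66w^2 + 858w + 2772. Dividing through by 66 gives the monic gcd w^2 + 13w + 42.
Then lcm(f, g) = f·g / gcd(f, g); expanding and making the result monic gives the answer.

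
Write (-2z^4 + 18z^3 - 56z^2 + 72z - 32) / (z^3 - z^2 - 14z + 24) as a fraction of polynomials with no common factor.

Apply the Euclidean algorithm:
  -2z^4 + 18z^3 - 56z^2 + 72z - 32 = (-2z + 16)(z^3 - z^2 - 14z + 24) + (-68z^2 + 344z - 416)
  z^3 - z^2 - 14z + 24 = (-(1/68)z - 69/1156)(-68z^2 + 344z - 416) + ((120/289)z - 240/289)
  -68z^2 + 344z - 416 = (-(4913/30)z + 7514/15)((120/289)z - 240/289) + (0)
Last nonzero remainder: (120/289)z - 240/289. Dividing through by 120/289 gives the monic gcd z - 2.
Cancel z - 2 from numerator and denominator to get the reduced form.

(-2z^3 + 14z^2 - 28z + 16)/(z^2 + z - 12)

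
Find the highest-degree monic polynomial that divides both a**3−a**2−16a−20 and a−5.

a−5

Repeated division with remainder:
  a**3−a**2−16a−20 = (a**2+4a+4)(a−5) + (0)
The last nonzero remainder a−5 is already monic.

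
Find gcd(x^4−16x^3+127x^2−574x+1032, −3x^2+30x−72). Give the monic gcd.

x^2−10x+24

Euclidean algorithm in ℚ[x]:
  x^4−16x^3+127x^2−574x+1032 = (−(1/3)x^2+2x−43/3)(−3x^2+30x−72) + (0)
Last nonzero remainder: −3x^2+30x−72. Dividing through by −3 gives the monic gcd x^2−10x+24.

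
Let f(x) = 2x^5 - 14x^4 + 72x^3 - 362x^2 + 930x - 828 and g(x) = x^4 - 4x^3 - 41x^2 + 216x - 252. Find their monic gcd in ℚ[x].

x^2 - 5x + 6

Repeated division with remainder:
  2x^5 - 14x^4 + 72x^3 - 362x^2 + 930x - 828 = (2x - 6)(x^4 - 4x^3 - 41x^2 + 216x - 252) + (130x^3 - 1040x^2 + 2730x - 2340)
  x^4 - 4x^3 - 41x^2 + 216x - 252 = ((1/130)x + 2/65)(130x^3 - 1040x^2 + 2730x - 2340) + (-30x^2 + 150x - 180)
  130x^3 - 1040x^2 + 2730x - 2340 = (-(13/3)x + 13)(-30x^2 + 150x - 180) + (0)
Last nonzero remainder: -30x^2 + 150x - 180. Dividing through by -30 gives the monic gcd x^2 - 5x + 6.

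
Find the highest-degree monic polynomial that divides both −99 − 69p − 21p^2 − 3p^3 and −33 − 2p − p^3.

Repeated division with remainder:
  −3p^3 − 21p^2 − 69p − 99 = (3)(−p^3 − 2p − 33) + (−21p^2 − 63p)
  −p^3 − 2p − 33 = ((1/21)p − 1/7)(−21p^2 − 63p) + (−11p − 33)
  −21p^2 − 63p = ((21/11)p)(−11p − 33) + (0)
Last nonzero remainder: −11p − 33. Dividing through by −11 gives the monic gcd p + 3.

3 + p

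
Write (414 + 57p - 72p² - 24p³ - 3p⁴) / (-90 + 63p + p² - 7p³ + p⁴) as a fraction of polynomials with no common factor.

(-69 - 21p - 3p²)/(15 - 8p + p²)

Euclidean algorithm in ℚ[p]:
  -3p⁴ - 24p³ - 72p² + 57p + 414 = (-3)(p⁴ - 7p³ + p² + 63p - 90) + (-45p³ - 69p² + 246p + 144)
  p⁴ - 7p³ + p² + 63p - 90 = (-(1/45)p + 128/675)(-45p³ - 69p² + 246p + 144) + ((4399/225)p² + (4399/225)p - 8798/75)
  -45p³ - 69p² + 246p + 144 = (-(10125/4399)p - 5400/4399)((4399/225)p² + (4399/225)p - 8798/75) + (0)
Last nonzero remainder: (4399/225)p² + (4399/225)p - 8798/75. Dividing through by 4399/225 gives the monic gcd p² + p - 6.
Cancel p² + p - 6 from numerator and denominator to get the reduced form.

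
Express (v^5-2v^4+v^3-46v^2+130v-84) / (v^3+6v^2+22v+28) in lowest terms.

(v^3-6v^2+11v-6)/(v+2)

Apply the Euclidean algorithm:
  v^5-2v^4+v^3-46v^2+130v-84 = (v^2-8v+27)(v^3+6v^2+22v+28) + (-60v^2-240v-840)
  v^3+6v^2+22v+28 = (-(1/60)v-1/30)(-60v^2-240v-840) + (0)
Last nonzero remainder: -60v^2-240v-840. Dividing through by -60 gives the monic gcd v^2+4v+14.
Cancel v^2+4v+14 from numerator and denominator to get the reduced form.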